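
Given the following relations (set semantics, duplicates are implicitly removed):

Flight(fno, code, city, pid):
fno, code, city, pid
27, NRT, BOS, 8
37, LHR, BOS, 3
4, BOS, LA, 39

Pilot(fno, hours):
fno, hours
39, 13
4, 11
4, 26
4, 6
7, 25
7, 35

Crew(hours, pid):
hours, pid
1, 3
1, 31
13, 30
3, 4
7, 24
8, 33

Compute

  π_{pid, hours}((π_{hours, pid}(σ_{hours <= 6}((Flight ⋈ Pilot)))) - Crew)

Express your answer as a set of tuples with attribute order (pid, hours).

{(39, 6)}

Natural join on fno: {(4, BOS, LA, 39, 11), (4, BOS, LA, 39, 26), (4, BOS, LA, 39, 6)}
Selection hours <= 6: {(4, BOS, LA, 39, 6)}
π[hours, pid]: project onto (hours, pid) → {(6, 39)}
Difference: {(6, 39)} with {(1, 3), (1, 31), (13, 30), (3, 4), (7, 24), (8, 33)} → {(6, 39)}
π[pid, hours]: project onto (pid, hours) → {(39, 6)}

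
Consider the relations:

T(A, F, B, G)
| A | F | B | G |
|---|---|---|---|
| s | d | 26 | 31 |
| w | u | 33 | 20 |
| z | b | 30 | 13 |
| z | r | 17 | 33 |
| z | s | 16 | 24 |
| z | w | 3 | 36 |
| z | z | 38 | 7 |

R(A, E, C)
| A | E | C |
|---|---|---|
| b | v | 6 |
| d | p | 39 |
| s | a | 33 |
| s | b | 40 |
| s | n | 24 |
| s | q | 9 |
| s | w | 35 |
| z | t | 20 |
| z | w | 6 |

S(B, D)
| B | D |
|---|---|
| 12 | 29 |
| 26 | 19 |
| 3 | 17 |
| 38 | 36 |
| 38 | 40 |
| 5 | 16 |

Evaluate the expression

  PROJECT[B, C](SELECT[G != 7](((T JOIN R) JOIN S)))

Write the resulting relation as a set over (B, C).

Natural join on A: {(s, d, 26, 31, a, 33), (s, d, 26, 31, b, 40), (s, d, 26, 31, n, 24), (s, d, 26, 31, q, 9), (s, d, 26, 31, w, 35), (z, b, 30, 13, t, 20), (z, b, 30, 13, w, 6), (z, r, 17, 33, t, 20), (z, r, 17, 33, w, 6), (z, s, 16, 24, t, 20), (z, s, 16, 24, w, 6), (z, w, 3, 36, t, 20), (z, w, 3, 36, w, 6), (z, z, 38, 7, t, 20), (z, z, 38, 7, w, 6)}
Natural join on B: {(s, d, 26, 31, a, 33, 19), (s, d, 26, 31, b, 40, 19), (s, d, 26, 31, n, 24, 19), (s, d, 26, 31, q, 9, 19), (s, d, 26, 31, w, 35, 19), (z, w, 3, 36, t, 20, 17), (z, w, 3, 36, w, 6, 17), (z, z, 38, 7, t, 20, 36), (z, z, 38, 7, t, 20, 40), (z, z, 38, 7, w, 6, 36), (z, z, 38, 7, w, 6, 40)}
Apply σ_{G != 7}; surviving tuples: {(s, d, 26, 31, a, 33, 19), (s, d, 26, 31, b, 40, 19), (s, d, 26, 31, n, 24, 19), (s, d, 26, 31, q, 9, 19), (s, d, 26, 31, w, 35, 19), (z, w, 3, 36, t, 20, 17), (z, w, 3, 36, w, 6, 17)}
π_{B, C} gives {(26, 24), (26, 33), (26, 35), (26, 40), (26, 9), (3, 20), (3, 6)}.

{(26, 24), (26, 33), (26, 35), (26, 40), (26, 9), (3, 20), (3, 6)}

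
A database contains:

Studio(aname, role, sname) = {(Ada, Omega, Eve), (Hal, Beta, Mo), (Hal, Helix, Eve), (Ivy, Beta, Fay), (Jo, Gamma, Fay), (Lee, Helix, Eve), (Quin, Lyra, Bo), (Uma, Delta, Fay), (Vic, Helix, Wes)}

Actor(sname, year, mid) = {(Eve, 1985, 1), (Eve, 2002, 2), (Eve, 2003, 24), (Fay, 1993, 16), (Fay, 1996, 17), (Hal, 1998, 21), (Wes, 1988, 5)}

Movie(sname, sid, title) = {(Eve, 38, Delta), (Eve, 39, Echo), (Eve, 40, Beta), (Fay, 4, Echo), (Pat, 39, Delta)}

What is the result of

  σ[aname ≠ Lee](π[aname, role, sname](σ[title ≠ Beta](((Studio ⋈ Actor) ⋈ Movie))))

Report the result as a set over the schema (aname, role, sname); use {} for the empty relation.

Natural join on sname: {(Ada, Omega, Eve, 1985, 1), (Ada, Omega, Eve, 2002, 2), (Ada, Omega, Eve, 2003, 24), (Hal, Helix, Eve, 1985, 1), (Hal, Helix, Eve, 2002, 2), (Hal, Helix, Eve, 2003, 24), (Ivy, Beta, Fay, 1993, 16), (Ivy, Beta, Fay, 1996, 17), (Jo, Gamma, Fay, 1993, 16), (Jo, Gamma, Fay, 1996, 17), (Lee, Helix, Eve, 1985, 1), (Lee, Helix, Eve, 2002, 2), (Lee, Helix, Eve, 2003, 24), (Uma, Delta, Fay, 1993, 16), (Uma, Delta, Fay, 1996, 17), (Vic, Helix, Wes, 1988, 5)}
Natural join on sname: {(Ada, Omega, Eve, 1985, 1, 38, Delta), (Ada, Omega, Eve, 1985, 1, 39, Echo), (Ada, Omega, Eve, 1985, 1, 40, Beta), (Ada, Omega, Eve, 2002, 2, 38, Delta), (Ada, Omega, Eve, 2002, 2, 39, Echo), (Ada, Omega, Eve, 2002, 2, 40, Beta), (Ada, Omega, Eve, 2003, 24, 38, Delta), (Ada, Omega, Eve, 2003, 24, 39, Echo), (Ada, Omega, Eve, 2003, 24, 40, Beta), (Hal, Helix, Eve, 1985, 1, 38, Delta), (Hal, Helix, Eve, 1985, 1, 39, Echo), (Hal, Helix, Eve, 1985, 1, 40, Beta), (Hal, Helix, Eve, 2002, 2, 38, Delta), (Hal, Helix, Eve, 2002, 2, 39, Echo), (Hal, Helix, Eve, 2002, 2, 40, Beta), (Hal, Helix, Eve, 2003, 24, 38, Delta), (Hal, Helix, Eve, 2003, 24, 39, Echo), (Hal, Helix, Eve, 2003, 24, 40, Beta), (Ivy, Beta, Fay, 1993, 16, 4, Echo), (Ivy, Beta, Fay, 1996, 17, 4, Echo), (Jo, Gamma, Fay, 1993, 16, 4, Echo), (Jo, Gamma, Fay, 1996, 17, 4, Echo), (Lee, Helix, Eve, 1985, 1, 38, Delta), (Lee, Helix, Eve, 1985, 1, 39, Echo), (Lee, Helix, Eve, 1985, 1, 40, Beta), (Lee, Helix, Eve, 2002, 2, 38, Delta), (Lee, Helix, Eve, 2002, 2, 39, Echo), (Lee, Helix, Eve, 2002, 2, 40, Beta), (Lee, Helix, Eve, 2003, 24, 38, Delta), (Lee, Helix, Eve, 2003, 24, 39, Echo), (Lee, Helix, Eve, 2003, 24, 40, Beta), (Uma, Delta, Fay, 1993, 16, 4, Echo), (Uma, Delta, Fay, 1996, 17, 4, Echo)}
Apply σ_{title ≠ Beta}; surviving tuples: {(Ada, Omega, Eve, 1985, 1, 38, Delta), (Ada, Omega, Eve, 1985, 1, 39, Echo), (Ada, Omega, Eve, 2002, 2, 38, Delta), (Ada, Omega, Eve, 2002, 2, 39, Echo), (Ada, Omega, Eve, 2003, 24, 38, Delta), (Ada, Omega, Eve, 2003, 24, 39, Echo), (Hal, Helix, Eve, 1985, 1, 38, Delta), (Hal, Helix, Eve, 1985, 1, 39, Echo), (Hal, Helix, Eve, 2002, 2, 38, Delta), (Hal, Helix, Eve, 2002, 2, 39, Echo), (Hal, Helix, Eve, 2003, 24, 38, Delta), (Hal, Helix, Eve, 2003, 24, 39, Echo), (Ivy, Beta, Fay, 1993, 16, 4, Echo), (Ivy, Beta, Fay, 1996, 17, 4, Echo), (Jo, Gamma, Fay, 1993, 16, 4, Echo), (Jo, Gamma, Fay, 1996, 17, 4, Echo), (Lee, Helix, Eve, 1985, 1, 38, Delta), (Lee, Helix, Eve, 1985, 1, 39, Echo), (Lee, Helix, Eve, 2002, 2, 38, Delta), (Lee, Helix, Eve, 2002, 2, 39, Echo), (Lee, Helix, Eve, 2003, 24, 38, Delta), (Lee, Helix, Eve, 2003, 24, 39, Echo), (Uma, Delta, Fay, 1993, 16, 4, Echo), (Uma, Delta, Fay, 1996, 17, 4, Echo)}
π[aname, role, sname]: project onto (aname, role, sname) (18 duplicate(s) eliminated) → {(Ada, Omega, Eve), (Hal, Helix, Eve), (Ivy, Beta, Fay), (Jo, Gamma, Fay), (Lee, Helix, Eve), (Uma, Delta, Fay)}
Apply σ_{aname ≠ Lee}; surviving tuples: {(Ada, Omega, Eve), (Hal, Helix, Eve), (Ivy, Beta, Fay), (Jo, Gamma, Fay), (Uma, Delta, Fay)}

{(Ada, Omega, Eve), (Hal, Helix, Eve), (Ivy, Beta, Fay), (Jo, Gamma, Fay), (Uma, Delta, Fay)}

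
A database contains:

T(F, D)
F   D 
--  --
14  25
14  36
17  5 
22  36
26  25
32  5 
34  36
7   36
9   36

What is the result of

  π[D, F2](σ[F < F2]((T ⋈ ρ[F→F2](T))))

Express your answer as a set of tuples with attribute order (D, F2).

{(25, 26), (36, 14), (36, 22), (36, 34), (36, 9), (5, 32)}

ρ[F→F2]: schema becomes (F2, D); tuples unchanged.
Natural join on D: {(14, 25, 14), (14, 25, 26), (14, 36, 14), (14, 36, 22), (14, 36, 34), (14, 36, 7), (14, 36, 9), (17, 5, 17), (17, 5, 32), (22, 36, 14), (22, 36, 22), (22, 36, 34), (22, 36, 7), (22, 36, 9), (26, 25, 14), (26, 25, 26), (32, 5, 17), (32, 5, 32), (34, 36, 14), (34, 36, 22), (34, 36, 34), (34, 36, 7), (34, 36, 9), (7, 36, 14), (7, 36, 22), (7, 36, 34), (7, 36, 7), (7, 36, 9), (9, 36, 14), (9, 36, 22), (9, 36, 34), (9, 36, 7), (9, 36, 9)}
Filtering on F < F2 leaves {(14, 25, 26), (14, 36, 22), (14, 36, 34), (17, 5, 32), (22, 36, 34), (7, 36, 14), (7, 36, 22), (7, 36, 34), (7, 36, 9), (9, 36, 14), (9, 36, 22), (9, 36, 34)}.
Keep only column(s) D, F2 (6 duplicate(s) eliminated): {(25, 26), (36, 14), (36, 22), (36, 34), (36, 9), (5, 32)}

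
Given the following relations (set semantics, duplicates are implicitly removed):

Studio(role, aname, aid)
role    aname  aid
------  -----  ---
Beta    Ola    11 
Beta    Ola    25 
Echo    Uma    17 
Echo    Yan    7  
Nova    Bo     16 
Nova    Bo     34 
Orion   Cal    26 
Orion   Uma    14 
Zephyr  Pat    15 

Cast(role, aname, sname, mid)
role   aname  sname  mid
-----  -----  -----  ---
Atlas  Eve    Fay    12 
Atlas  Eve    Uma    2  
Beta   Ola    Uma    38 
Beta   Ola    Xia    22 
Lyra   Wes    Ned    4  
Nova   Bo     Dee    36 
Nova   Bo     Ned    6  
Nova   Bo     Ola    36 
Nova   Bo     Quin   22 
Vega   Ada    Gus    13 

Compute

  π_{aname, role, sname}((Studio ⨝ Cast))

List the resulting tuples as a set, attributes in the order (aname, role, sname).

{(Bo, Nova, Dee), (Bo, Nova, Ned), (Bo, Nova, Ola), (Bo, Nova, Quin), (Ola, Beta, Uma), (Ola, Beta, Xia)}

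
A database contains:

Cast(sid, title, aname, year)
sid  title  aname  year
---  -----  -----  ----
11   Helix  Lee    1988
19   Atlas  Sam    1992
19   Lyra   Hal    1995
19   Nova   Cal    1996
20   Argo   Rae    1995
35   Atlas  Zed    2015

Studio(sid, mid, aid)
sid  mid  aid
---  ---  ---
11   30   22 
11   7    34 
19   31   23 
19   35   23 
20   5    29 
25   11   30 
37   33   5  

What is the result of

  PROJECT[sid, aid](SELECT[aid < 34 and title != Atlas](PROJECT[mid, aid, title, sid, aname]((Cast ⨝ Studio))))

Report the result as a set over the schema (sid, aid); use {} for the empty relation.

Natural join on sid: {(11, Helix, Lee, 1988, 30, 22), (11, Helix, Lee, 1988, 7, 34), (19, Atlas, Sam, 1992, 31, 23), (19, Atlas, Sam, 1992, 35, 23), (19, Lyra, Hal, 1995, 31, 23), (19, Lyra, Hal, 1995, 35, 23), (19, Nova, Cal, 1996, 31, 23), (19, Nova, Cal, 1996, 35, 23), (20, Argo, Rae, 1995, 5, 29)}
π_{mid, aid, title, sid, aname} gives {(30, 22, Helix, 11, Lee), (31, 23, Atlas, 19, Sam), (31, 23, Lyra, 19, Hal), (31, 23, Nova, 19, Cal), (35, 23, Atlas, 19, Sam), (35, 23, Lyra, 19, Hal), (35, 23, Nova, 19, Cal), (5, 29, Argo, 20, Rae), (7, 34, Helix, 11, Lee)}.
Apply σ_{aid < 34 and title != Atlas}; surviving tuples: {(30, 22, Helix, 11, Lee), (31, 23, Lyra, 19, Hal), (31, 23, Nova, 19, Cal), (35, 23, Lyra, 19, Hal), (35, 23, Nova, 19, Cal), (5, 29, Argo, 20, Rae)}
π_{sid, aid} gives {(11, 22), (19, 23), (20, 29)} (3 duplicate(s) eliminated).

{(11, 22), (19, 23), (20, 29)}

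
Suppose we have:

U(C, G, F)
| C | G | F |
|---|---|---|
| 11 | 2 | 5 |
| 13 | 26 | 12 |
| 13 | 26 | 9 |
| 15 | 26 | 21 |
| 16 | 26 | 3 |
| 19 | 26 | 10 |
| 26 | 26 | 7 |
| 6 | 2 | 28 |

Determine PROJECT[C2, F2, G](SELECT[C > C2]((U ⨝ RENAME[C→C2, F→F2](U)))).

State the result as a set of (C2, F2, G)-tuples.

{(13, 12, 26), (13, 9, 26), (15, 21, 26), (16, 3, 26), (19, 10, 26), (6, 28, 2)}

ρ[C→C2, F→F2]: schema becomes (C2, G, F2); tuples unchanged.
Joining U and RENAME[C→C2, F→F2](U) on G yields {(11, 2, 5, 11, 5), (11, 2, 5, 6, 28), (13, 26, 12, 13, 12), (13, 26, 12, 13, 9), (13, 26, 12, 15, 21), (13, 26, 12, 16, 3), (13, 26, 12, 19, 10), (13, 26, 12, 26, 7), (13, 26, 9, 13, 12), (13, 26, 9, 13, 9), (13, 26, 9, 15, 21), (13, 26, 9, 16, 3), (13, 26, 9, 19, 10), (13, 26, 9, 26, 7), (15, 26, 21, 13, 12), (15, 26, 21, 13, 9), (15, 26, 21, 15, 21), (15, 26, 21, 16, 3), (15, 26, 21, 19, 10), (15, 26, 21, 26, 7), (16, 26, 3, 13, 12), (16, 26, 3, 13, 9), (16, 26, 3, 15, 21), (16, 26, 3, 16, 3), (16, 26, 3, 19, 10), (16, 26, 3, 26, 7), (19, 26, 10, 13, 12), (19, 26, 10, 13, 9), (19, 26, 10, 15, 21), (19, 26, 10, 16, 3), (19, 26, 10, 19, 10), (19, 26, 10, 26, 7), (26, 26, 7, 13, 12), (26, 26, 7, 13, 9), (26, 26, 7, 15, 21), (26, 26, 7, 16, 3), (26, 26, 7, 19, 10), (26, 26, 7, 26, 7), (6, 2, 28, 11, 5), (6, 2, 28, 6, 28)}.
Selection C > C2: {(11, 2, 5, 6, 28), (15, 26, 21, 13, 12), (15, 26, 21, 13, 9), (16, 26, 3, 13, 12), (16, 26, 3, 13, 9), (16, 26, 3, 15, 21), (19, 26, 10, 13, 12), (19, 26, 10, 13, 9), (19, 26, 10, 15, 21), (19, 26, 10, 16, 3), (26, 26, 7, 13, 12), (26, 26, 7, 13, 9), (26, 26, 7, 15, 21), (26, 26, 7, 16, 3), (26, 26, 7, 19, 10)}
Keep only column(s) C2, F2, G (9 duplicate(s) eliminated): {(13, 12, 26), (13, 9, 26), (15, 21, 26), (16, 3, 26), (19, 10, 26), (6, 28, 2)}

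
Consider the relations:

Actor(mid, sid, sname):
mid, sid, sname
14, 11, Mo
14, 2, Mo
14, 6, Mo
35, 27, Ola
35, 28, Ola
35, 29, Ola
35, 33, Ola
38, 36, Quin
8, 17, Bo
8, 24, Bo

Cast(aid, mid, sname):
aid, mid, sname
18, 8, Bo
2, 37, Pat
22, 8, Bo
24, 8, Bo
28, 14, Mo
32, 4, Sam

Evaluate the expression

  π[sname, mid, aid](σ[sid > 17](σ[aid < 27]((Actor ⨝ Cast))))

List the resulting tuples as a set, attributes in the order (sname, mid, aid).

{(Bo, 8, 18), (Bo, 8, 22), (Bo, 8, 24)}

Actor ⋈ Cast (natural join on mid, sname): {(14, 11, Mo, 28), (14, 2, Mo, 28), (14, 6, Mo, 28), (8, 17, Bo, 18), (8, 17, Bo, 22), (8, 17, Bo, 24), (8, 24, Bo, 18), (8, 24, Bo, 22), (8, 24, Bo, 24)}
Apply σ_{aid < 27}; surviving tuples: {(8, 17, Bo, 18), (8, 17, Bo, 22), (8, 17, Bo, 24), (8, 24, Bo, 18), (8, 24, Bo, 22), (8, 24, Bo, 24)}
Apply σ_{sid > 17}; surviving tuples: {(8, 24, Bo, 18), (8, 24, Bo, 22), (8, 24, Bo, 24)}
Keep only column(s) sname, mid, aid: {(Bo, 8, 18), (Bo, 8, 22), (Bo, 8, 24)}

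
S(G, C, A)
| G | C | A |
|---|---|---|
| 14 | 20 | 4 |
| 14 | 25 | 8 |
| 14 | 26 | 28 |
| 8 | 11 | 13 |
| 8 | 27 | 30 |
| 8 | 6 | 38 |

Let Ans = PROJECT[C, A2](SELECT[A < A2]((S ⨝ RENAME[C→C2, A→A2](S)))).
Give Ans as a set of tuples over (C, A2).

{(11, 30), (11, 38), (20, 28), (20, 8), (25, 28), (27, 38)}

ρ[C→C2, A→A2]: schema becomes (G, C2, A2); tuples unchanged.
Joining S and RENAME[C→C2, A→A2](S) on G yields {(14, 20, 4, 20, 4), (14, 20, 4, 25, 8), (14, 20, 4, 26, 28), (14, 25, 8, 20, 4), (14, 25, 8, 25, 8), (14, 25, 8, 26, 28), (14, 26, 28, 20, 4), (14, 26, 28, 25, 8), (14, 26, 28, 26, 28), (8, 11, 13, 11, 13), (8, 11, 13, 27, 30), (8, 11, 13, 6, 38), (8, 27, 30, 11, 13), (8, 27, 30, 27, 30), (8, 27, 30, 6, 38), (8, 6, 38, 11, 13), (8, 6, 38, 27, 30), (8, 6, 38, 6, 38)}.
Apply σ_{A < A2}; surviving tuples: {(14, 20, 4, 25, 8), (14, 20, 4, 26, 28), (14, 25, 8, 26, 28), (8, 11, 13, 27, 30), (8, 11, 13, 6, 38), (8, 27, 30, 6, 38)}
Keep only column(s) C, A2: {(11, 30), (11, 38), (20, 28), (20, 8), (25, 28), (27, 38)}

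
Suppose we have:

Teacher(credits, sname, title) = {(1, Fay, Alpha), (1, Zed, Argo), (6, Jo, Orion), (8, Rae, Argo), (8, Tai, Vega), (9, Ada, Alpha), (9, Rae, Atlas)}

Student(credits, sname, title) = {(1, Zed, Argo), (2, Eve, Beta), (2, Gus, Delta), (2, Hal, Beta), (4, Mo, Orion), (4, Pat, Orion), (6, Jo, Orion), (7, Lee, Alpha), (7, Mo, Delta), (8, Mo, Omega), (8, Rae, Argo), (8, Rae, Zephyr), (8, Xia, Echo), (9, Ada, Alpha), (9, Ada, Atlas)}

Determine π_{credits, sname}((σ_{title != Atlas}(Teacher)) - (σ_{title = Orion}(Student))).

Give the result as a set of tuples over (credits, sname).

{(1, Fay), (1, Zed), (8, Rae), (8, Tai), (9, Ada)}

Apply σ_{title != Atlas}; surviving tuples: {(1, Fay, Alpha), (1, Zed, Argo), (6, Jo, Orion), (8, Rae, Argo), (8, Tai, Vega), (9, Ada, Alpha)}
Apply σ_{title = Orion}; surviving tuples: {(4, Mo, Orion), (4, Pat, Orion), (6, Jo, Orion)}
Difference: {(1, Fay, Alpha), (1, Zed, Argo), (6, Jo, Orion), (8, Rae, Argo), (8, Tai, Vega), (9, Ada, Alpha)} with {(4, Mo, Orion), (4, Pat, Orion), (6, Jo, Orion)} → {(1, Fay, Alpha), (1, Zed, Argo), (8, Rae, Argo), (8, Tai, Vega), (9, Ada, Alpha)}
Keep only column(s) credits, sname: {(1, Fay), (1, Zed), (8, Rae), (8, Tai), (9, Ada)}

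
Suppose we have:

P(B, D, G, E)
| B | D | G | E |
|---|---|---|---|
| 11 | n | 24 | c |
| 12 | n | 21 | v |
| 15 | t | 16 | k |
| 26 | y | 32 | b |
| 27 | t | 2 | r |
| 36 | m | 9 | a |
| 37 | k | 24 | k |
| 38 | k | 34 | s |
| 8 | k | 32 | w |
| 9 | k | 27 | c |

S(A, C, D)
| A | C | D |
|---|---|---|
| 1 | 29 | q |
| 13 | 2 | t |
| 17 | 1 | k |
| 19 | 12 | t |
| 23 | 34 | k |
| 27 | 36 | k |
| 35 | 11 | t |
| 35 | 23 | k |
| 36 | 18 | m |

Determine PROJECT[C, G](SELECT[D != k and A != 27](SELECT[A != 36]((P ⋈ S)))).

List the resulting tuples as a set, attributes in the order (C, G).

{(11, 16), (11, 2), (12, 16), (12, 2), (2, 16), (2, 2)}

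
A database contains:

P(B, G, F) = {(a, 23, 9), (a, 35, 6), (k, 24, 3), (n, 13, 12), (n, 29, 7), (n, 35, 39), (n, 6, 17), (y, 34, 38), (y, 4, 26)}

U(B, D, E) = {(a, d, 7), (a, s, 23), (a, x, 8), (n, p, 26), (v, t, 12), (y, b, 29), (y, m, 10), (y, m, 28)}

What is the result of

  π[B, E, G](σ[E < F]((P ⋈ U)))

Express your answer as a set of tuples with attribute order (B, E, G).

{(a, 7, 23), (a, 8, 23), (n, 26, 35), (y, 10, 34), (y, 10, 4), (y, 28, 34), (y, 29, 34)}

Natural join on B: {(a, 23, 9, d, 7), (a, 23, 9, s, 23), (a, 23, 9, x, 8), (a, 35, 6, d, 7), (a, 35, 6, s, 23), (a, 35, 6, x, 8), (n, 13, 12, p, 26), (n, 29, 7, p, 26), (n, 35, 39, p, 26), (n, 6, 17, p, 26), (y, 34, 38, b, 29), (y, 34, 38, m, 10), (y, 34, 38, m, 28), (y, 4, 26, b, 29), (y, 4, 26, m, 10), (y, 4, 26, m, 28)}
Apply σ_{E < F}; surviving tuples: {(a, 23, 9, d, 7), (a, 23, 9, x, 8), (n, 35, 39, p, 26), (y, 34, 38, b, 29), (y, 34, 38, m, 10), (y, 34, 38, m, 28), (y, 4, 26, m, 10)}
Keep only column(s) B, E, G: {(a, 7, 23), (a, 8, 23), (n, 26, 35), (y, 10, 34), (y, 10, 4), (y, 28, 34), (y, 29, 34)}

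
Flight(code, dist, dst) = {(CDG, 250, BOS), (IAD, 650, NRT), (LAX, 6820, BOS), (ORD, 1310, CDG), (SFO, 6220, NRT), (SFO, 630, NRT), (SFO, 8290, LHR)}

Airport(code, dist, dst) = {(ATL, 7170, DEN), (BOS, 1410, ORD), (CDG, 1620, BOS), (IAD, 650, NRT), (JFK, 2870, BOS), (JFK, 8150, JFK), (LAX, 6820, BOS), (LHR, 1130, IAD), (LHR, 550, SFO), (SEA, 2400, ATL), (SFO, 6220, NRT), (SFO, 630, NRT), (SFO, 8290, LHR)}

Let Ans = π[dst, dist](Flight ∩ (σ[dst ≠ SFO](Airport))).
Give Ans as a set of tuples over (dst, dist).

Filtering on dst ≠ SFO leaves {(ATL, 7170, DEN), (BOS, 1410, ORD), (CDG, 1620, BOS), (IAD, 650, NRT), (JFK, 2870, BOS), (JFK, 8150, JFK), (LAX, 6820, BOS), (LHR, 1130, IAD), (SEA, 2400, ATL), (SFO, 6220, NRT), (SFO, 630, NRT), (SFO, 8290, LHR)}.
Set intersection of the two operands is {(IAD, 650, NRT), (LAX, 6820, BOS), (SFO, 6220, NRT), (SFO, 630, NRT), (SFO, 8290, LHR)}.
π_{dst, dist} gives {(BOS, 6820), (LHR, 8290), (NRT, 6220), (NRT, 630), (NRT, 650)}.

{(BOS, 6820), (LHR, 8290), (NRT, 6220), (NRT, 630), (NRT, 650)}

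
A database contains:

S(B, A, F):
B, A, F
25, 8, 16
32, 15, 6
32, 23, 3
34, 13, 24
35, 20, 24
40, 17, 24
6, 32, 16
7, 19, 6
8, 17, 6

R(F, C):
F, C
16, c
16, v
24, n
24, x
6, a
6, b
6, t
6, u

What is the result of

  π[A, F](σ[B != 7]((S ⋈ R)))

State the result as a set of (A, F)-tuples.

{(13, 24), (15, 6), (17, 24), (17, 6), (20, 24), (32, 16), (8, 16)}

Natural join on F: {(25, 8, 16, c), (25, 8, 16, v), (32, 15, 6, a), (32, 15, 6, b), (32, 15, 6, t), (32, 15, 6, u), (34, 13, 24, n), (34, 13, 24, x), (35, 20, 24, n), (35, 20, 24, x), (40, 17, 24, n), (40, 17, 24, x), (6, 32, 16, c), (6, 32, 16, v), (7, 19, 6, a), (7, 19, 6, b), (7, 19, 6, t), (7, 19, 6, u), (8, 17, 6, a), (8, 17, 6, b), (8, 17, 6, t), (8, 17, 6, u)}
Apply σ_{B != 7}; surviving tuples: {(25, 8, 16, c), (25, 8, 16, v), (32, 15, 6, a), (32, 15, 6, b), (32, 15, 6, t), (32, 15, 6, u), (34, 13, 24, n), (34, 13, 24, x), (35, 20, 24, n), (35, 20, 24, x), (40, 17, 24, n), (40, 17, 24, x), (6, 32, 16, c), (6, 32, 16, v), (8, 17, 6, a), (8, 17, 6, b), (8, 17, 6, t), (8, 17, 6, u)}
Keep only column(s) A, F (11 duplicate(s) eliminated): {(13, 24), (15, 6), (17, 24), (17, 6), (20, 24), (32, 16), (8, 16)}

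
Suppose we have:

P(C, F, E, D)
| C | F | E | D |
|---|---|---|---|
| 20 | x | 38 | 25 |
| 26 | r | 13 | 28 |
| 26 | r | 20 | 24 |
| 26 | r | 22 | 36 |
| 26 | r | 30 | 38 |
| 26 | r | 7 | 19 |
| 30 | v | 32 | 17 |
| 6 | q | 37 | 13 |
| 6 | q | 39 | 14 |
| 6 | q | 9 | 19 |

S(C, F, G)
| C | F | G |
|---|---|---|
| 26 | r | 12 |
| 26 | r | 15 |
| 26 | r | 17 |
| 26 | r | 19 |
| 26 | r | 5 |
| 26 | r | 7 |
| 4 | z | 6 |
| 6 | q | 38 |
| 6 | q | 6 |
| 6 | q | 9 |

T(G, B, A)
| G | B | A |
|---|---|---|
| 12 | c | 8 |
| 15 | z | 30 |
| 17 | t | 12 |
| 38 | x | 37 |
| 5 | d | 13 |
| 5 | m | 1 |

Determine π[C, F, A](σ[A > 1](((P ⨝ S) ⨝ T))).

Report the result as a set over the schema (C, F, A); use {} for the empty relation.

{(26, r, 12), (26, r, 13), (26, r, 30), (26, r, 8), (6, q, 37)}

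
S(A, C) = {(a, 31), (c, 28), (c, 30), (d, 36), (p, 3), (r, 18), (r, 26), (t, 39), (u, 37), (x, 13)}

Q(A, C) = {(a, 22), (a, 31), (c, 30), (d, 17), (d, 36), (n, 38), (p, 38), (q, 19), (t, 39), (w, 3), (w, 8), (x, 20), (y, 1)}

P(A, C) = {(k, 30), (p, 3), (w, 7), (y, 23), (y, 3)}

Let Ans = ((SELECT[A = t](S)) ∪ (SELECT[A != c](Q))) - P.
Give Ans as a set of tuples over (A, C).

σ[A = t]: keep tuples satisfying A = t → {(t, 39)}
σ[A != c]: keep tuples satisfying A != c → {(a, 22), (a, 31), (d, 17), (d, 36), (n, 38), (p, 38), (q, 19), (t, 39), (w, 3), (w, 8), (x, 20), (y, 1)}
Taking the union: {(a, 22), (a, 31), (d, 17), (d, 36), (n, 38), (p, 38), (q, 19), (t, 39), (w, 3), (w, 8), (x, 20), (y, 1)}
Taking the difference: {(a, 22), (a, 31), (d, 17), (d, 36), (n, 38), (p, 38), (q, 19), (t, 39), (w, 3), (w, 8), (x, 20), (y, 1)}

{(a, 22), (a, 31), (d, 17), (d, 36), (n, 38), (p, 38), (q, 19), (t, 39), (w, 3), (w, 8), (x, 20), (y, 1)}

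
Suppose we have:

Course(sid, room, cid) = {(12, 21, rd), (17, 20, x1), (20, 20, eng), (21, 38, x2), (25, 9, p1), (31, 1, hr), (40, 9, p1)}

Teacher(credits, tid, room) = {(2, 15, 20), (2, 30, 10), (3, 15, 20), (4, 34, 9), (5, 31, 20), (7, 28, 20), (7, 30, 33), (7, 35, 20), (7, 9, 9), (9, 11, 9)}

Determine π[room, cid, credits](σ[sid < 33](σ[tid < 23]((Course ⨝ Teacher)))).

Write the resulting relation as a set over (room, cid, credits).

{(20, eng, 2), (20, eng, 3), (20, x1, 2), (20, x1, 3), (9, p1, 7), (9, p1, 9)}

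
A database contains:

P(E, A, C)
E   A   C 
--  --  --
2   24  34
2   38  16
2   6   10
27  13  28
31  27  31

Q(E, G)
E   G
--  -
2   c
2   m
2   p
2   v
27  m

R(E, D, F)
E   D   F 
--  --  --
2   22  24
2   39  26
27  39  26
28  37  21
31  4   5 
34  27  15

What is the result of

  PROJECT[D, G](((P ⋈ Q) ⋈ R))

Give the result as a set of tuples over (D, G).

{(22, c), (22, m), (22, p), (22, v), (39, c), (39, m), (39, p), (39, v)}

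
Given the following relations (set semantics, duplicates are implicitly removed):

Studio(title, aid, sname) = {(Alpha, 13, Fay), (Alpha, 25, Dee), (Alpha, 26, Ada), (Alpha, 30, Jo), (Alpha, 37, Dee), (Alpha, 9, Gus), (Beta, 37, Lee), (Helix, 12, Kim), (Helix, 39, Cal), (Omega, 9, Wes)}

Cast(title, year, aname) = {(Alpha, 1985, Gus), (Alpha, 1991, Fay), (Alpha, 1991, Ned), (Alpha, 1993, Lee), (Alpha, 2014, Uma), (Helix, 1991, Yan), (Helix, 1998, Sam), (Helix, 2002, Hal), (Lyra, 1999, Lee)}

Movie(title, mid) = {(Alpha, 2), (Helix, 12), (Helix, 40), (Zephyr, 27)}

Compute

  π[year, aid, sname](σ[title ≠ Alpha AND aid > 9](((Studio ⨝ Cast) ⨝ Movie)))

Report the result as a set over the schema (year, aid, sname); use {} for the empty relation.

Natural join on title: {(Alpha, 13, Fay, 1985, Gus), (Alpha, 13, Fay, 1991, Fay), (Alpha, 13, Fay, 1991, Ned), (Alpha, 13, Fay, 1993, Lee), (Alpha, 13, Fay, 2014, Uma), (Alpha, 25, Dee, 1985, Gus), (Alpha, 25, Dee, 1991, Fay), (Alpha, 25, Dee, 1991, Ned), (Alpha, 25, Dee, 1993, Lee), (Alpha, 25, Dee, 2014, Uma), (Alpha, 26, Ada, 1985, Gus), (Alpha, 26, Ada, 1991, Fay), (Alpha, 26, Ada, 1991, Ned), (Alpha, 26, Ada, 1993, Lee), (Alpha, 26, Ada, 2014, Uma), (Alpha, 30, Jo, 1985, Gus), (Alpha, 30, Jo, 1991, Fay), (Alpha, 30, Jo, 1991, Ned), (Alpha, 30, Jo, 1993, Lee), (Alpha, 30, Jo, 2014, Uma), (Alpha, 37, Dee, 1985, Gus), (Alpha, 37, Dee, 1991, Fay), (Alpha, 37, Dee, 1991, Ned), (Alpha, 37, Dee, 1993, Lee), (Alpha, 37, Dee, 2014, Uma), (Alpha, 9, Gus, 1985, Gus), (Alpha, 9, Gus, 1991, Fay), (Alpha, 9, Gus, 1991, Ned), (Alpha, 9, Gus, 1993, Lee), (Alpha, 9, Gus, 2014, Uma), (Helix, 12, Kim, 1991, Yan), (Helix, 12, Kim, 1998, Sam), (Helix, 12, Kim, 2002, Hal), (Helix, 39, Cal, 1991, Yan), (Helix, 39, Cal, 1998, Sam), (Helix, 39, Cal, 2002, Hal)}
Natural join on title: {(Alpha, 13, Fay, 1985, Gus, 2), (Alpha, 13, Fay, 1991, Fay, 2), (Alpha, 13, Fay, 1991, Ned, 2), (Alpha, 13, Fay, 1993, Lee, 2), (Alpha, 13, Fay, 2014, Uma, 2), (Alpha, 25, Dee, 1985, Gus, 2), (Alpha, 25, Dee, 1991, Fay, 2), (Alpha, 25, Dee, 1991, Ned, 2), (Alpha, 25, Dee, 1993, Lee, 2), (Alpha, 25, Dee, 2014, Uma, 2), (Alpha, 26, Ada, 1985, Gus, 2), (Alpha, 26, Ada, 1991, Fay, 2), (Alpha, 26, Ada, 1991, Ned, 2), (Alpha, 26, Ada, 1993, Lee, 2), (Alpha, 26, Ada, 2014, Uma, 2), (Alpha, 30, Jo, 1985, Gus, 2), (Alpha, 30, Jo, 1991, Fay, 2), (Alpha, 30, Jo, 1991, Ned, 2), (Alpha, 30, Jo, 1993, Lee, 2), (Alpha, 30, Jo, 2014, Uma, 2), (Alpha, 37, Dee, 1985, Gus, 2), (Alpha, 37, Dee, 1991, Fay, 2), (Alpha, 37, Dee, 1991, Ned, 2), (Alpha, 37, Dee, 1993, Lee, 2), (Alpha, 37, Dee, 2014, Uma, 2), (Alpha, 9, Gus, 1985, Gus, 2), (Alpha, 9, Gus, 1991, Fay, 2), (Alpha, 9, Gus, 1991, Ned, 2), (Alpha, 9, Gus, 1993, Lee, 2), (Alpha, 9, Gus, 2014, Uma, 2), (Helix, 12, Kim, 1991, Yan, 12), (Helix, 12, Kim, 1991, Yan, 40), (Helix, 12, Kim, 1998, Sam, 12), (Helix, 12, Kim, 1998, Sam, 40), (Helix, 12, Kim, 2002, Hal, 12), (Helix, 12, Kim, 2002, Hal, 40), (Helix, 39, Cal, 1991, Yan, 12), (Helix, 39, Cal, 1991, Yan, 40), (Helix, 39, Cal, 1998, Sam, 12), (Helix, 39, Cal, 1998, Sam, 40), (Helix, 39, Cal, 2002, Hal, 12), (Helix, 39, Cal, 2002, Hal, 40)}
Apply σ_{title ≠ Alpha AND aid > 9}; surviving tuples: {(Helix, 12, Kim, 1991, Yan, 12), (Helix, 12, Kim, 1991, Yan, 40), (Helix, 12, Kim, 1998, Sam, 12), (Helix, 12, Kim, 1998, Sam, 40), (Helix, 12, Kim, 2002, Hal, 12), (Helix, 12, Kim, 2002, Hal, 40), (Helix, 39, Cal, 1991, Yan, 12), (Helix, 39, Cal, 1991, Yan, 40), (Helix, 39, Cal, 1998, Sam, 12), (Helix, 39, Cal, 1998, Sam, 40), (Helix, 39, Cal, 2002, Hal, 12), (Helix, 39, Cal, 2002, Hal, 40)}
Keep only column(s) year, aid, sname (6 duplicate(s) eliminated): {(1991, 12, Kim), (1991, 39, Cal), (1998, 12, Kim), (1998, 39, Cal), (2002, 12, Kim), (2002, 39, Cal)}

{(1991, 12, Kim), (1991, 39, Cal), (1998, 12, Kim), (1998, 39, Cal), (2002, 12, Kim), (2002, 39, Cal)}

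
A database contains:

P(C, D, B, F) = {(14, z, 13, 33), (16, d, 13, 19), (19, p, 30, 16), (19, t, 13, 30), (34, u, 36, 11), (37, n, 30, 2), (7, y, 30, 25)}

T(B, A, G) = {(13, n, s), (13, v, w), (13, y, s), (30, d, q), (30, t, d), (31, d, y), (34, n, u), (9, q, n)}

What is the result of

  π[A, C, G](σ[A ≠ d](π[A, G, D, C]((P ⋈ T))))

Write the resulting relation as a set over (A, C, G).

P ⋈ T (natural join on B): {(14, z, 13, 33, n, s), (14, z, 13, 33, v, w), (14, z, 13, 33, y, s), (16, d, 13, 19, n, s), (16, d, 13, 19, v, w), (16, d, 13, 19, y, s), (19, p, 30, 16, d, q), (19, p, 30, 16, t, d), (19, t, 13, 30, n, s), (19, t, 13, 30, v, w), (19, t, 13, 30, y, s), (37, n, 30, 2, d, q), (37, n, 30, 2, t, d), (7, y, 30, 25, d, q), (7, y, 30, 25, t, d)}
π_{A, G, D, C} gives {(d, q, n, 37), (d, q, p, 19), (d, q, y, 7), (n, s, d, 16), (n, s, t, 19), (n, s, z, 14), (t, d, n, 37), (t, d, p, 19), (t, d, y, 7), (v, w, d, 16), (v, w, t, 19), (v, w, z, 14), (y, s, d, 16), (y, s, t, 19), (y, s, z, 14)}.
Selection A ≠ d: {(n, s, d, 16), (n, s, t, 19), (n, s, z, 14), (t, d, n, 37), (t, d, p, 19), (t, d, y, 7), (v, w, d, 16), (v, w, t, 19), (v, w, z, 14), (y, s, d, 16), (y, s, t, 19), (y, s, z, 14)}
π_{A, C, G} gives {(n, 14, s), (n, 16, s), (n, 19, s), (t, 19, d), (t, 37, d), (t, 7, d), (v, 14, w), (v, 16, w), (v, 19, w), (y, 14, s), (y, 16, s), (y, 19, s)}.

{(n, 14, s), (n, 16, s), (n, 19, s), (t, 19, d), (t, 37, d), (t, 7, d), (v, 14, w), (v, 16, w), (v, 19, w), (y, 14, s), (y, 16, s), (y, 19, s)}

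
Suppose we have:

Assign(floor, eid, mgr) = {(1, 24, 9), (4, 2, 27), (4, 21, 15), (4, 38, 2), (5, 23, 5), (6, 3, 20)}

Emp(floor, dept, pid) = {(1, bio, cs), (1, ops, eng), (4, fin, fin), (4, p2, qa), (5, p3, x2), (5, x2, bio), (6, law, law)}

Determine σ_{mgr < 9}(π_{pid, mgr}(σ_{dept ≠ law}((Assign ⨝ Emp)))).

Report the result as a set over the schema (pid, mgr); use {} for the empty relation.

Natural join on floor: {(1, 24, 9, bio, cs), (1, 24, 9, ops, eng), (4, 2, 27, fin, fin), (4, 2, 27, p2, qa), (4, 21, 15, fin, fin), (4, 21, 15, p2, qa), (4, 38, 2, fin, fin), (4, 38, 2, p2, qa), (5, 23, 5, p3, x2), (5, 23, 5, x2, bio), (6, 3, 20, law, law)}
Apply σ_{dept ≠ law}; surviving tuples: {(1, 24, 9, bio, cs), (1, 24, 9, ops, eng), (4, 2, 27, fin, fin), (4, 2, 27, p2, qa), (4, 21, 15, fin, fin), (4, 21, 15, p2, qa), (4, 38, 2, fin, fin), (4, 38, 2, p2, qa), (5, 23, 5, p3, x2), (5, 23, 5, x2, bio)}
π_{pid, mgr} gives {(bio, 5), (cs, 9), (eng, 9), (fin, 15), (fin, 2), (fin, 27), (qa, 15), (qa, 2), (qa, 27), (x2, 5)}.
Apply σ_{mgr < 9}; surviving tuples: {(bio, 5), (fin, 2), (qa, 2), (x2, 5)}

{(bio, 5), (fin, 2), (qa, 2), (x2, 5)}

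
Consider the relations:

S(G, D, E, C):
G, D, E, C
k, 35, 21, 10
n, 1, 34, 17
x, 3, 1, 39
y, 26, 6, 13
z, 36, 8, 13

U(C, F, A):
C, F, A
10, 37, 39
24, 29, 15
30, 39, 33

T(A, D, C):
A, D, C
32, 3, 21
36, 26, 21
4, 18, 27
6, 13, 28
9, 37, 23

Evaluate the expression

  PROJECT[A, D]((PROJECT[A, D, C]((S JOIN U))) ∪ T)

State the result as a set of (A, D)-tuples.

{(32, 3), (36, 26), (39, 35), (4, 18), (6, 13), (9, 37)}

Joining S and U on C yields {(k, 35, 21, 10, 37, 39)}.
Projecting to A, D, C: {(39, 35, 10)}
Taking the union: {(32, 3, 21), (36, 26, 21), (39, 35, 10), (4, 18, 27), (6, 13, 28), (9, 37, 23)}
Projecting to A, D: {(32, 3), (36, 26), (39, 35), (4, 18), (6, 13), (9, 37)}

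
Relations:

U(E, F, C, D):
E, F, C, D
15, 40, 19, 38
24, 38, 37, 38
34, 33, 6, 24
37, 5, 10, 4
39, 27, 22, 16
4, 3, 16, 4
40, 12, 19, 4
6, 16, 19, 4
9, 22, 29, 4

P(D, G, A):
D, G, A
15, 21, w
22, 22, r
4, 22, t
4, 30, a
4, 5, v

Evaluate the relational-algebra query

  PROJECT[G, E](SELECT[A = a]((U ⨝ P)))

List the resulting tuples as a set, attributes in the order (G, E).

{(30, 37), (30, 4), (30, 40), (30, 6), (30, 9)}

Joining U and P on D yields {(37, 5, 10, 4, 22, t), (37, 5, 10, 4, 30, a), (37, 5, 10, 4, 5, v), (4, 3, 16, 4, 22, t), (4, 3, 16, 4, 30, a), (4, 3, 16, 4, 5, v), (40, 12, 19, 4, 22, t), (40, 12, 19, 4, 30, a), (40, 12, 19, 4, 5, v), (6, 16, 19, 4, 22, t), (6, 16, 19, 4, 30, a), (6, 16, 19, 4, 5, v), (9, 22, 29, 4, 22, t), (9, 22, 29, 4, 30, a), (9, 22, 29, 4, 5, v)}.
Apply σ_{A = a}; surviving tuples: {(37, 5, 10, 4, 30, a), (4, 3, 16, 4, 30, a), (40, 12, 19, 4, 30, a), (6, 16, 19, 4, 30, a), (9, 22, 29, 4, 30, a)}
π[G, E]: project onto (G, E) → {(30, 37), (30, 4), (30, 40), (30, 6), (30, 9)}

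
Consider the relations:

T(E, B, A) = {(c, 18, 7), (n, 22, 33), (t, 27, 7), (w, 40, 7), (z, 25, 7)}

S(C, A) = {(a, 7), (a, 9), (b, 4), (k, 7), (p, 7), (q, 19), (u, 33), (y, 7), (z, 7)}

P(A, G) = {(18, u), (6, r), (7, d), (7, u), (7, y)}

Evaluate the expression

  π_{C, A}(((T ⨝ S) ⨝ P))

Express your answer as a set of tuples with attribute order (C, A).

{(a, 7), (k, 7), (p, 7), (y, 7), (z, 7)}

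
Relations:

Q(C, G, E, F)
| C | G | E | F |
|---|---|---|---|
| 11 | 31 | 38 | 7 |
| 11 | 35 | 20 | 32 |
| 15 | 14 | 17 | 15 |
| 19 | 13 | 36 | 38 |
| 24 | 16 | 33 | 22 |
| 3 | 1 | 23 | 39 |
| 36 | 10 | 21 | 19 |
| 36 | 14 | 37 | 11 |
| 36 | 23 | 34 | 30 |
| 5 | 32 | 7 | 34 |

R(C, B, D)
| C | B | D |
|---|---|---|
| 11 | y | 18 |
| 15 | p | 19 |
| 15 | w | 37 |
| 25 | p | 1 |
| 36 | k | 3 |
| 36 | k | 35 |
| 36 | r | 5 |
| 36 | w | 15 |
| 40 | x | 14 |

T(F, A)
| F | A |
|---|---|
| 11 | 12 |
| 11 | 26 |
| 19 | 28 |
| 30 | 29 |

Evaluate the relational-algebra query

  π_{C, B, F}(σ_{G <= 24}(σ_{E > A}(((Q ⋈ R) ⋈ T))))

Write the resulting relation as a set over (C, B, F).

Natural join on C: {(11, 31, 38, 7, y, 18), (11, 35, 20, 32, y, 18), (15, 14, 17, 15, p, 19), (15, 14, 17, 15, w, 37), (36, 10, 21, 19, k, 3), (36, 10, 21, 19, k, 35), (36, 10, 21, 19, r, 5), (36, 10, 21, 19, w, 15), (36, 14, 37, 11, k, 3), (36, 14, 37, 11, k, 35), (36, 14, 37, 11, r, 5), (36, 14, 37, 11, w, 15), (36, 23, 34, 30, k, 3), (36, 23, 34, 30, k, 35), (36, 23, 34, 30, r, 5), (36, 23, 34, 30, w, 15)}
Natural join on F: {(36, 10, 21, 19, k, 3, 28), (36, 10, 21, 19, k, 35, 28), (36, 10, 21, 19, r, 5, 28), (36, 10, 21, 19, w, 15, 28), (36, 14, 37, 11, k, 3, 12), (36, 14, 37, 11, k, 3, 26), (36, 14, 37, 11, k, 35, 12), (36, 14, 37, 11, k, 35, 26), (36, 14, 37, 11, r, 5, 12), (36, 14, 37, 11, r, 5, 26), (36, 14, 37, 11, w, 15, 12), (36, 14, 37, 11, w, 15, 26), (36, 23, 34, 30, k, 3, 29), (36, 23, 34, 30, k, 35, 29), (36, 23, 34, 30, r, 5, 29), (36, 23, 34, 30, w, 15, 29)}
Selection E > A: {(36, 14, 37, 11, k, 3, 12), (36, 14, 37, 11, k, 3, 26), (36, 14, 37, 11, k, 35, 12), (36, 14, 37, 11, k, 35, 26), (36, 14, 37, 11, r, 5, 12), (36, 14, 37, 11, r, 5, 26), (36, 14, 37, 11, w, 15, 12), (36, 14, 37, 11, w, 15, 26), (36, 23, 34, 30, k, 3, 29), (36, 23, 34, 30, k, 35, 29), (36, 23, 34, 30, r, 5, 29), (36, 23, 34, 30, w, 15, 29)}
Selection G <= 24: {(36, 14, 37, 11, k, 3, 12), (36, 14, 37, 11, k, 3, 26), (36, 14, 37, 11, k, 35, 12), (36, 14, 37, 11, k, 35, 26), (36, 14, 37, 11, r, 5, 12), (36, 14, 37, 11, r, 5, 26), (36, 14, 37, 11, w, 15, 12), (36, 14, 37, 11, w, 15, 26), (36, 23, 34, 30, k, 3, 29), (36, 23, 34, 30, k, 35, 29), (36, 23, 34, 30, r, 5, 29), (36, 23, 34, 30, w, 15, 29)}
π_{C, B, F} gives {(36, k, 11), (36, k, 30), (36, r, 11), (36, r, 30), (36, w, 11), (36, w, 30)} (6 duplicate(s) eliminated).

{(36, k, 11), (36, k, 30), (36, r, 11), (36, r, 30), (36, w, 11), (36, w, 30)}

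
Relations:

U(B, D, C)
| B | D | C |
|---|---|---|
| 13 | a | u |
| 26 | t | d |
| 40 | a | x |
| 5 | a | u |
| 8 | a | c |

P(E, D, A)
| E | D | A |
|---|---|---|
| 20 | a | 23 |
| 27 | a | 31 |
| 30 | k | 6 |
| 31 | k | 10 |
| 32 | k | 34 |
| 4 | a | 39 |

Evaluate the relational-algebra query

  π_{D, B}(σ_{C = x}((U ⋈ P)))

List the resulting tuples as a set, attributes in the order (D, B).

{(a, 40)}

Joining U and P on D yields {(13, a, u, 20, 23), (13, a, u, 27, 31), (13, a, u, 4, 39), (40, a, x, 20, 23), (40, a, x, 27, 31), (40, a, x, 4, 39), (5, a, u, 20, 23), (5, a, u, 27, 31), (5, a, u, 4, 39), (8, a, c, 20, 23), (8, a, c, 27, 31), (8, a, c, 4, 39)}.
Apply σ_{C = x}; surviving tuples: {(40, a, x, 20, 23), (40, a, x, 27, 31), (40, a, x, 4, 39)}
π[D, B]: project onto (D, B) (2 duplicate(s) eliminated) → {(a, 40)}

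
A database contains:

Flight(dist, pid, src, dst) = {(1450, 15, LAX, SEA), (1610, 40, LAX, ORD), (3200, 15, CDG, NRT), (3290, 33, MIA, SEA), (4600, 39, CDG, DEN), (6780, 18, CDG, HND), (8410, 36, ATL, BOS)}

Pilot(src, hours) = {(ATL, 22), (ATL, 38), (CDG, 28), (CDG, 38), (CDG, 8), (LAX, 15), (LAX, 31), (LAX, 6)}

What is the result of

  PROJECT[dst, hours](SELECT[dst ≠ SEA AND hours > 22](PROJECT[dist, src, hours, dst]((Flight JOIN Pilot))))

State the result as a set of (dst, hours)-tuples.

{(BOS, 38), (DEN, 28), (DEN, 38), (HND, 28), (HND, 38), (NRT, 28), (NRT, 38), (ORD, 31)}

Flight ⋈ Pilot (natural join on src): {(1450, 15, LAX, SEA, 15), (1450, 15, LAX, SEA, 31), (1450, 15, LAX, SEA, 6), (1610, 40, LAX, ORD, 15), (1610, 40, LAX, ORD, 31), (1610, 40, LAX, ORD, 6), (3200, 15, CDG, NRT, 28), (3200, 15, CDG, NRT, 38), (3200, 15, CDG, NRT, 8), (4600, 39, CDG, DEN, 28), (4600, 39, CDG, DEN, 38), (4600, 39, CDG, DEN, 8), (6780, 18, CDG, HND, 28), (6780, 18, CDG, HND, 38), (6780, 18, CDG, HND, 8), (8410, 36, ATL, BOS, 22), (8410, 36, ATL, BOS, 38)}
Keep only column(s) dist, src, hours, dst: {(1450, LAX, 15, SEA), (1450, LAX, 31, SEA), (1450, LAX, 6, SEA), (1610, LAX, 15, ORD), (1610, LAX, 31, ORD), (1610, LAX, 6, ORD), (3200, CDG, 28, NRT), (3200, CDG, 38, NRT), (3200, CDG, 8, NRT), (4600, CDG, 28, DEN), (4600, CDG, 38, DEN), (4600, CDG, 8, DEN), (6780, CDG, 28, HND), (6780, CDG, 38, HND), (6780, CDG, 8, HND), (8410, ATL, 22, BOS), (8410, ATL, 38, BOS)}
Selection dst ≠ SEA AND hours > 22: {(1610, LAX, 31, ORD), (3200, CDG, 28, NRT), (3200, CDG, 38, NRT), (4600, CDG, 28, DEN), (4600, CDG, 38, DEN), (6780, CDG, 28, HND), (6780, CDG, 38, HND), (8410, ATL, 38, BOS)}
Keep only column(s) dst, hours: {(BOS, 38), (DEN, 28), (DEN, 38), (HND, 28), (HND, 38), (NRT, 28), (NRT, 38), (ORD, 31)}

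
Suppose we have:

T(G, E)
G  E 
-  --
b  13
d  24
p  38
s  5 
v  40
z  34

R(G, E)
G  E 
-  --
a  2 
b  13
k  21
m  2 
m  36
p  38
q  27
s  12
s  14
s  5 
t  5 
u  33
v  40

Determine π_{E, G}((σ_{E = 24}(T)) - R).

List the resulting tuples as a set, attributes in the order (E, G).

Selection E = 24: {(d, 24)}
Set difference of the two operands is {(d, 24)}.
π_{E, G} gives {(24, d)}.

{(24, d)}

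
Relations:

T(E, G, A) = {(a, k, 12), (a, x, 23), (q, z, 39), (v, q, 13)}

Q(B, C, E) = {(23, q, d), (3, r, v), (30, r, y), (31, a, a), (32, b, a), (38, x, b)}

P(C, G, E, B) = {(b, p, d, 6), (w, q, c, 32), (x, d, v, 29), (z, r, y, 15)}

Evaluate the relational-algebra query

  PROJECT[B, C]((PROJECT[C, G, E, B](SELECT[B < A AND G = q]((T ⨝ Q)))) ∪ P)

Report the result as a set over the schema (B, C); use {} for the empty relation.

Natural join on E: {(a, k, 12, 31, a), (a, k, 12, 32, b), (a, x, 23, 31, a), (a, x, 23, 32, b), (v, q, 13, 3, r)}
σ[B < A AND G = q]: keep tuples satisfying B < A AND G = q → {(v, q, 13, 3, r)}
π[C, G, E, B]: project onto (C, G, E, B) → {(r, q, v, 3)}
Union: {(r, q, v, 3)} with {(b, p, d, 6), (w, q, c, 32), (x, d, v, 29), (z, r, y, 15)} → {(b, p, d, 6), (r, q, v, 3), (w, q, c, 32), (x, d, v, 29), (z, r, y, 15)}
π[B, C]: project onto (B, C) → {(15, z), (29, x), (3, r), (32, w), (6, b)}

{(15, z), (29, x), (3, r), (32, w), (6, b)}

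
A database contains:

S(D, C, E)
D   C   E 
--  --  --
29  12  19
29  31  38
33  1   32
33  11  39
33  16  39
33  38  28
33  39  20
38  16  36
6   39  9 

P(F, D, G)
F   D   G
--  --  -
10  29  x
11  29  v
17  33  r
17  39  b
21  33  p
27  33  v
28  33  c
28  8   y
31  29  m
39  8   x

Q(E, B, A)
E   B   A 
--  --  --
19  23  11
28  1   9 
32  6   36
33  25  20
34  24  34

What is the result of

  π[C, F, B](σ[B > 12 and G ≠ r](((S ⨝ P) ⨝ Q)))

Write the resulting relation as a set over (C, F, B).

Natural join on D: {(29, 12, 19, 10, x), (29, 12, 19, 11, v), (29, 12, 19, 31, m), (29, 31, 38, 10, x), (29, 31, 38, 11, v), (29, 31, 38, 31, m), (33, 1, 32, 17, r), (33, 1, 32, 21, p), (33, 1, 32, 27, v), (33, 1, 32, 28, c), (33, 11, 39, 17, r), (33, 11, 39, 21, p), (33, 11, 39, 27, v), (33, 11, 39, 28, c), (33, 16, 39, 17, r), (33, 16, 39, 21, p), (33, 16, 39, 27, v), (33, 16, 39, 28, c), (33, 38, 28, 17, r), (33, 38, 28, 21, p), (33, 38, 28, 27, v), (33, 38, 28, 28, c), (33, 39, 20, 17, r), (33, 39, 20, 21, p), (33, 39, 20, 27, v), (33, 39, 20, 28, c)}
Natural join on E: {(29, 12, 19, 10, x, 23, 11), (29, 12, 19, 11, v, 23, 11), (29, 12, 19, 31, m, 23, 11), (33, 1, 32, 17, r, 6, 36), (33, 1, 32, 21, p, 6, 36), (33, 1, 32, 27, v, 6, 36), (33, 1, 32, 28, c, 6, 36), (33, 38, 28, 17, r, 1, 9), (33, 38, 28, 21, p, 1, 9), (33, 38, 28, 27, v, 1, 9), (33, 38, 28, 28, c, 1, 9)}
Selection B > 12 and G ≠ r: {(29, 12, 19, 10, x, 23, 11), (29, 12, 19, 11, v, 23, 11), (29, 12, 19, 31, m, 23, 11)}
π_{C, F, B} gives {(12, 10, 23), (12, 11, 23), (12, 31, 23)}.

{(12, 10, 23), (12, 11, 23), (12, 31, 23)}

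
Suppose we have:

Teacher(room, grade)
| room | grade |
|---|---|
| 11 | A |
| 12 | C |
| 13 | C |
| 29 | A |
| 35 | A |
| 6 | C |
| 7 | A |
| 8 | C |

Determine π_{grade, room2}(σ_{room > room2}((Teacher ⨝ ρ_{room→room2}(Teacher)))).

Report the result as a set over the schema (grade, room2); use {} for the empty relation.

{(A, 11), (A, 29), (A, 7), (C, 12), (C, 6), (C, 8)}

ρ[room→room2]: schema becomes (room2, grade); tuples unchanged.
Teacher ⋈ ρ_{room→room2}(Teacher) (natural join on grade): {(11, A, 11), (11, A, 29), (11, A, 35), (11, A, 7), (12, C, 12), (12, C, 13), (12, C, 6), (12, C, 8), (13, C, 12), (13, C, 13), (13, C, 6), (13, C, 8), (29, A, 11), (29, A, 29), (29, A, 35), (29, A, 7), (35, A, 11), (35, A, 29), (35, A, 35), (35, A, 7), (6, C, 12), (6, C, 13), (6, C, 6), (6, C, 8), (7, A, 11), (7, A, 29), (7, A, 35), (7, A, 7), (8, C, 12), (8, C, 13), (8, C, 6), (8, C, 8)}
Selection room > room2: {(11, A, 7), (12, C, 6), (12, C, 8), (13, C, 12), (13, C, 6), (13, C, 8), (29, A, 11), (29, A, 7), (35, A, 11), (35, A, 29), (35, A, 7), (8, C, 6)}
Keep only column(s) grade, room2 (6 duplicate(s) eliminated): {(A, 11), (A, 29), (A, 7), (C, 12), (C, 6), (C, 8)}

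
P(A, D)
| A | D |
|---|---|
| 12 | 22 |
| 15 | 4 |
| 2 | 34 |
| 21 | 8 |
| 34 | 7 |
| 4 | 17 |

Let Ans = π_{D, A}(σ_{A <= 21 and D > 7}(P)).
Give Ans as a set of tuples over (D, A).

Selection A <= 21 and D > 7: {(12, 22), (2, 34), (21, 8), (4, 17)}
Keep only column(s) D, A: {(17, 4), (22, 12), (34, 2), (8, 21)}

{(17, 4), (22, 12), (34, 2), (8, 21)}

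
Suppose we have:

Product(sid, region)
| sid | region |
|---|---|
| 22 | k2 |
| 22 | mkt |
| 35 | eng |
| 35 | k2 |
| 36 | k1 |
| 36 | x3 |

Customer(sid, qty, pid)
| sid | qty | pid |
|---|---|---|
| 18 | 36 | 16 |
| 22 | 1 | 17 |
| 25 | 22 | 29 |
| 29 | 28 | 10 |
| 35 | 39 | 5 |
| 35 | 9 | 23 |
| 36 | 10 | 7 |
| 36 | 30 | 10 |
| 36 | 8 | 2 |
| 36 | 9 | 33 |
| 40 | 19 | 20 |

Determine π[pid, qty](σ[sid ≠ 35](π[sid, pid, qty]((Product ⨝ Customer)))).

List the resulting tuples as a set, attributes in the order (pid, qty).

{(10, 30), (17, 1), (2, 8), (33, 9), (7, 10)}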